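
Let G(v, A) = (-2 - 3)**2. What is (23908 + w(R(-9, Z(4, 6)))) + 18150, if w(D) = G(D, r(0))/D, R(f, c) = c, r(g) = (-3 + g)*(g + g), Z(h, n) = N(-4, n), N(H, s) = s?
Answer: 252373/6 ≈ 42062.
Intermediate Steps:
Z(h, n) = n
r(g) = 2*g*(-3 + g) (r(g) = (-3 + g)*(2*g) = 2*g*(-3 + g))
G(v, A) = 25 (G(v, A) = (-5)**2 = 25)
w(D) = 25/D
(23908 + w(R(-9, Z(4, 6)))) + 18150 = (23908 + 25/6) + 18150 = 143473/6 + 18150 = 252373/6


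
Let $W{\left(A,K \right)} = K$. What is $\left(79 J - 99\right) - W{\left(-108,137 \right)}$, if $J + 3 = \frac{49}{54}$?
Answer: $- \frac{21671}{54} \approx -401.31$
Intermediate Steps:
$J = - \frac{113}{54}$ ($J = -3 + \frac{49}{54} = - \frac{113}{54} \approx -2.0926$)
$\left(79 J - 99\right) - W{\left(-108,137 \right)} = \left(79 \left(- \frac{113}{54}\right) - 99\right) - 137 = \left(- \frac{8927}{54} - 99\right) - 137 = - \frac{14273}{54} - 137 = - \frac{21671}{54}$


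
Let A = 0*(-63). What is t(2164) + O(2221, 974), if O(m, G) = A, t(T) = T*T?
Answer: 4682896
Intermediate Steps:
t(T) = T²
A = 0
O(m, G) = 0
t(2164) + O(2221, 974) = 2164² + 0 = 4682896 + 0 = 4682896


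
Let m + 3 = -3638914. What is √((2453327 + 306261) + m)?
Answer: I*√879329 ≈ 937.73*I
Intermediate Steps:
m = -3638917 (m = -3 - 3638914 = -3638917)
√((2453327 + 306261) + m) = √((2453327 + 306261) - 3638917) = √(2759588 - 3638917) = √(-879329) = I*√879329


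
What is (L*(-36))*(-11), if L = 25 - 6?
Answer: 7524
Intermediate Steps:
L = 19
(L*(-36))*(-11) = (19*(-36))*(-11) = -684*(-11) = 7524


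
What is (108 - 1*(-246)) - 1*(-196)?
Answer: 550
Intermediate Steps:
(108 - 1*(-246)) - 1*(-196) = (108 + 246) + 196 = 354 + 196 = 550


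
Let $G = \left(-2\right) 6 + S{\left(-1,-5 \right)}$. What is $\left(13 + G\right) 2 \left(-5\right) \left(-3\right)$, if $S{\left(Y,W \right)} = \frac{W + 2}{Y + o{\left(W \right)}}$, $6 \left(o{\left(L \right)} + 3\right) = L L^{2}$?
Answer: $\frac{5010}{149} \approx 33.624$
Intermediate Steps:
$o{\left(L \right)} = -3 + \frac{L^{3}}{6}$ ($o{\left(L \right)} = -3 + \frac{L L^{2}}{6} = -3 + \frac{L^{3}}{6}$)
$S{\left(Y,W \right)} = \frac{2 + W}{-3 + Y + \frac{W^{3}}{6}}$ ($S{\left(Y,W \right)} = \frac{W + 2}{Y + \left(-3 + \frac{W^{3}}{6}\right)} = \frac{2 + W}{-3 + Y + \frac{W^{3}}{6}}$)
$G = - \frac{1770}{149}$ ($G = \left(-2\right) 6 + \frac{6 \left(2 - 5\right)}{-18 + \left(-5\right)^{3} + 6 \left(-1\right)} = -12 + 6 \frac{1}{-18 - 125 - 6} \left(-3\right) = -12 + 6 \frac{1}{-149} \left(-3\right) = -12 + 6 \left(- \frac{1}{149}\right) \left(-3\right) = -12 + \frac{18}{149} = - \frac{1770}{149} \approx -11.879$)
$\left(13 + G\right) 2 \left(-5\right) \left(-3\right) = \left(13 - \frac{1770}{149}\right) 2 \left(-5\right) \left(-3\right) = \frac{167 \left(\left(-10\right) \left(-3\right)\right)}{149} = \frac{167}{149} \cdot 30 = \frac{5010}{149}$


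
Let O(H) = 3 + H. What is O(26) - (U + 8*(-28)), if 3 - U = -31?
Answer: 219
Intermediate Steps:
U = 34 (U = 3 - 1*(-31) = 3 + 31 = 34)
O(26) - (U + 8*(-28)) = (3 + 26) - (34 + 8*(-28)) = 29 - (34 - 224) = 29 - 1*(-190) = 29 + 190 = 219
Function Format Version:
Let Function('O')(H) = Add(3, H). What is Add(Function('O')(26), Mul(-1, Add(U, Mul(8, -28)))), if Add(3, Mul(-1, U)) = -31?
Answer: 219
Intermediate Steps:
U = 34 (U = Add(3, Mul(-1, -31)) = Add(3, 31) = 34)
Add(Function('O')(26), Mul(-1, Add(U, Mul(8, -28)))) = Add(Add(3, 26), Mul(-1, Add(34, Mul(8, -28)))) = Add(29, Mul(-1, Add(34, -224))) = Add(29, Mul(-1, -190)) = Add(29, 190) = 219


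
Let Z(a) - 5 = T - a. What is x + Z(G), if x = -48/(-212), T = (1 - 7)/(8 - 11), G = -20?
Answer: 1443/53 ≈ 27.226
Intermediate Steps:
T = 2 (T = -6/(-3) = -6*(-⅓) = 2)
x = 12/53 (x = -48*(-1/212) = 12/53 ≈ 0.22642)
Z(a) = 7 - a (Z(a) = 5 + (2 - a) = 7 - a)
x + Z(G) = 12/53 + (7 - 1*(-20)) = 12/53 + (7 + 20) = 12/53 + 27 = 1443/53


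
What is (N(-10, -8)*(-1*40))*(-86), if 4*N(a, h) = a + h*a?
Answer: 60200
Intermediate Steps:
N(a, h) = a/4 + a*h/4 (N(a, h) = (a + h*a)/4 = (a + a*h)/4 = a/4 + a*h/4)
(N(-10, -8)*(-1*40))*(-86) = (((¼)*(-10)*(1 - 8))*(-1*40))*(-86) = (((¼)*(-10)*(-7))*(-40))*(-86) = ((35/2)*(-40))*(-86) = -700*(-86) = 60200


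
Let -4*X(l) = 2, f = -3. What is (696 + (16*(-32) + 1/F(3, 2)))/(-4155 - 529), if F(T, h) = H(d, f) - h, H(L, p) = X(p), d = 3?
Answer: -459/11710 ≈ -0.039197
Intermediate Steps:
X(l) = -½ (X(l) = -¼*2 = -½)
H(L, p) = -½
F(T, h) = -½ - h
(696 + (16*(-32) + 1/F(3, 2)))/(-4155 - 529) = (696 + (16*(-32) + 1/(-½ - 1*2)))/(-4155 - 529) = (696 + (-512 + 1/(-½ - 2)))/(-4684) = (696 + (-512 + 1/(-5/2)))*(-1/4684) = (696 + (-512 - ⅖))*(-1/4684) = (696 - 2562/5)*(-1/4684) = (918/5)*(-1/4684) = -459/11710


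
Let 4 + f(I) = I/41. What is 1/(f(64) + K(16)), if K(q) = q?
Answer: 41/556 ≈ 0.073741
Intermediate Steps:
f(I) = -4 + I/41
1/(f(64) + K(16)) = 1/((-4 + (1/41)*64) + 16) = 1/((-4 + 64/41) + 16) = 1/(-100/41 + 16) = 1/(556/41) = 41/556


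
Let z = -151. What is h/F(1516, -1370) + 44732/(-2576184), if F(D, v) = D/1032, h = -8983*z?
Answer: 225390149724487/244093434 ≈ 9.2338e+5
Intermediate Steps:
h = 1356433 (h = -8983*(-151) = 1356433)
F(D, v) = D/1032 (F(D, v) = D*(1/1032) = D/1032)
h/F(1516, -1370) + 44732/(-2576184) = 1356433/(((1/1032)*1516)) + 44732/(-2576184) = 1356433/(379/258) + 44732*(-1/2576184) = 1356433*(258/379) - 11183/644046 = 349959714/379 - 11183/644046 = 225390149724487/244093434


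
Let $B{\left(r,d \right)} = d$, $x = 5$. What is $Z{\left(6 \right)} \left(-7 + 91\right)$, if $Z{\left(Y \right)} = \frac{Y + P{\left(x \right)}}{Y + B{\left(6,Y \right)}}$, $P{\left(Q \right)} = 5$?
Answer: $77$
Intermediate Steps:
$Z{\left(Y \right)} = \frac{5 + Y}{2 Y}$ ($Z{\left(Y \right)} = \frac{Y + 5}{Y + Y} = \frac{5 + Y}{2 Y}$)
$Z{\left(6 \right)} \left(-7 + 91\right) = \frac{5 + 6}{2 \cdot 6} \left(-7 + 91\right) = \frac{1}{2} \cdot \frac{1}{6} \cdot 11 \cdot 84 = \frac{11}{12} \cdot 84 = 77$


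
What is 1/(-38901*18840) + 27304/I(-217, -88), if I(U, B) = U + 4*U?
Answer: -4002192142489/159038180280 ≈ -25.165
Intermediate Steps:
I(U, B) = 5*U
1/(-38901*18840) + 27304/I(-217, -88) = 1/(-38901*18840) + 27304/((5*(-217))) = -1/38901*1/18840 + 27304/(-1085) = -1/732894840 + 27304*(-1/1085) = -1/732894840 - 27304/1085 = -4002192142489/159038180280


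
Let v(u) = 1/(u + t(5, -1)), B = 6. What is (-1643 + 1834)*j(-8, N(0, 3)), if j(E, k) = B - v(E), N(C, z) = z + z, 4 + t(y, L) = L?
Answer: 15089/13 ≈ 1160.7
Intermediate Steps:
t(y, L) = -4 + L
N(C, z) = 2*z
v(u) = 1/(-5 + u) (v(u) = 1/(u + (-4 - 1)) = 1/(u - 5) = 1/(-5 + u))
j(E, k) = 6 - 1/(-5 + E)
(-1643 + 1834)*j(-8, N(0, 3)) = (-1643 + 1834)*((-31 + 6*(-8))/(-5 - 8)) = 191*((-31 - 48)/(-13)) = 191*(-1/13*(-79)) = 191*(79/13) = 15089/13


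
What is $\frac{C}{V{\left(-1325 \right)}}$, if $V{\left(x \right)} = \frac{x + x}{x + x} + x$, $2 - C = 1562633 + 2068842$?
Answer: $\frac{3631473}{1324} \approx 2742.8$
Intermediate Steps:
$C = -3631473$ ($C = 2 - \left(1562633 + 2068842\right) = 2 - 3631475 = -3631473$)
$V{\left(x \right)} = 1 + x$ ($V{\left(x \right)} = \frac{2 x}{2 x} + x = 2 x \frac{1}{2 x} + x = 1 + x$)
$\frac{C}{V{\left(-1325 \right)}} = - \frac{3631473}{1 - 1325} = - \frac{3631473}{-1324} = \left(-3631473\right) \left(- \frac{1}{1324}\right) = \frac{3631473}{1324}$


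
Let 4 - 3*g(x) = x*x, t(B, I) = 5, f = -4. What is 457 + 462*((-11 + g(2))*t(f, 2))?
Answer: -24953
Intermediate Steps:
g(x) = 4/3 - x²/3 (g(x) = 4/3 - x*x/3 = 4/3 - x²/3)
457 + 462*((-11 + g(2))*t(f, 2)) = 457 + 462*((-11 + (4/3 - ⅓*2²))*5) = 457 + 462*((-11 + (4/3 - ⅓*4))*5) = 457 + 462*((-11 + (4/3 - 4/3))*5) = 457 + 462*((-11 + 0)*5) = 457 + 462*(-11*5) = 457 + 462*(-55) = 457 - 25410 = -24953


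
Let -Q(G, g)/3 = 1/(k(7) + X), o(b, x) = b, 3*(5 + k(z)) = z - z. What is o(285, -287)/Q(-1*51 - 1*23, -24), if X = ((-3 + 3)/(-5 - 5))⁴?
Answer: 475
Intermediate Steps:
k(z) = -5 (k(z) = -5 + (z - z)/3 = -5 + (⅓)*0 = -5 + 0 = -5)
X = 0 (X = (0/(-10))⁴ = (0*(-⅒))⁴ = 0⁴ = 0)
Q(G, g) = ⅗ (Q(G, g) = -3/(-5 + 0) = -3/(-5) = -3*(-⅕) = ⅗)
o(285, -287)/Q(-1*51 - 1*23, -24) = 285/(⅗) = 285*(5/3) = 475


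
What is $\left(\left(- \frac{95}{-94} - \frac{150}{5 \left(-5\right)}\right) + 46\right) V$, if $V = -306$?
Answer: $- \frac{762399}{47} \approx -16221.0$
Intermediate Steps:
$\left(\left(- \frac{95}{-94} - \frac{150}{5 \left(-5\right)}\right) + 46\right) V = \left(\left(- \frac{95}{-94} - \frac{150}{5 \left(-5\right)}\right) + 46\right) \left(-306\right) = \left(\left(\left(-95\right) \left(- \frac{1}{94}\right) - \frac{150}{-25}\right) + 46\right) \left(-306\right) = \left(\left(\frac{95}{94} - -6\right) + 46\right) \left(-306\right) = \left(\left(\frac{95}{94} + 6\right) + 46\right) \left(-306\right) = \left(\frac{659}{94} + 46\right) \left(-306\right) = \frac{4983}{94} \left(-306\right) = - \frac{762399}{47}$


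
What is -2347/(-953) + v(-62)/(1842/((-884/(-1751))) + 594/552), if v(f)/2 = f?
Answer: 10103286083/4159830705 ≈ 2.4288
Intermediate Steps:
v(f) = 2*f
-2347/(-953) + v(-62)/(1842/((-884/(-1751))) + 594/552) = -2347/(-953) + (2*(-62))/(1842/((-884/(-1751))) + 594/552) = -2347*(-1/953) - 124/(1842/((-884*(-1/1751))) + 594*(1/552)) = 2347/953 - 124/(1842/(52/103) + 99/92) = 2347/953 - 124/(1842*(103/52) + 99/92) = 2347/953 - 124/(94863/26 + 99/92) = 2347/953 - 124/4364985/1196 = 2347/953 - 124*1196/4364985 = 2347/953 - 148304/4364985 = 10103286083/4159830705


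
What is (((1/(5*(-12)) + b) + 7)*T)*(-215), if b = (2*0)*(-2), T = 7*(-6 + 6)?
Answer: 0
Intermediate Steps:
T = 0 (T = 7*0 = 0)
b = 0 (b = 0*(-2) = 0)
(((1/(5*(-12)) + b) + 7)*T)*(-215) = (((1/(5*(-12)) + 0) + 7)*0)*(-215) = (((1/(-60) + 0) + 7)*0)*(-215) = (((-1/60 + 0) + 7)*0)*(-215) = ((-1/60 + 7)*0)*(-215) = ((419/60)*0)*(-215) = 0*(-215) = 0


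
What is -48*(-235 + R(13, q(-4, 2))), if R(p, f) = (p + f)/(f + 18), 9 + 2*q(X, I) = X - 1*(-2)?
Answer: 56256/5 ≈ 11251.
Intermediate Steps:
q(X, I) = -7/2 + X/2 (q(X, I) = -9/2 + (X - 1*(-2))/2 = -9/2 + (X + 2)/2 = -9/2 + (2 + X)/2 = -9/2 + (1 + X/2) = -7/2 + X/2)
R(p, f) = (f + p)/(18 + f)
-48*(-235 + R(13, q(-4, 2))) = -48*(-235 + ((-7/2 + (½)*(-4)) + 13)/(18 + (-7/2 + (½)*(-4)))) = -48*(-235 + ((-7/2 - 2) + 13)/(18 + (-7/2 - 2))) = -48*(-235 + (-11/2 + 13)/(18 - 11/2)) = -48*(-235 + (15/2)/(25/2)) = -48*(-235 + (2/25)*(15/2)) = -48*(-235 + ⅗) = -48*(-1172/5) = 56256/5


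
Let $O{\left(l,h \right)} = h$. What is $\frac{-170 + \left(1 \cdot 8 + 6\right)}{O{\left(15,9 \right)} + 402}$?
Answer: $- \frac{52}{137} \approx -0.37956$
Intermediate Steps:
$\frac{-170 + \left(1 \cdot 8 + 6\right)}{O{\left(15,9 \right)} + 402} = \frac{-170 + \left(1 \cdot 8 + 6\right)}{9 + 402} = \frac{-170 + \left(8 + 6\right)}{411} = \left(-170 + 14\right) \frac{1}{411} = \left(-156\right) \frac{1}{411} = - \frac{52}{137}$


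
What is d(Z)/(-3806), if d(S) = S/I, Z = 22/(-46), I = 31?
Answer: 1/246698 ≈ 4.0535e-6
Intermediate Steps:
Z = -11/23 (Z = 22*(-1/46) = -11/23 ≈ -0.47826)
d(S) = S/31
d(Z)/(-3806) = ((1/31)*(-11/23))/(-3806) = -11/713*(-1/3806) = 1/246698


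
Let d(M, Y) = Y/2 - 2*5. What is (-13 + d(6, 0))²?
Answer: 529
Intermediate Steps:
d(M, Y) = -10 + Y/2 (d(M, Y) = Y*(½) - 10 = Y/2 - 10 = -10 + Y/2)
(-13 + d(6, 0))² = (-13 + (-10 + (½)*0))² = (-13 + (-10 + 0))² = (-13 - 10)² = (-23)² = 529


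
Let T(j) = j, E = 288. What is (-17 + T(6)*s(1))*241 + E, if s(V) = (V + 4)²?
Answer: 32341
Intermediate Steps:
s(V) = (4 + V)²
(-17 + T(6)*s(1))*241 + E = (-17 + 6*(4 + 1)²)*241 + 288 = (-17 + 6*5²)*241 + 288 = (-17 + 6*25)*241 + 288 = (-17 + 150)*241 + 288 = 133*241 + 288 = 32053 + 288 = 32341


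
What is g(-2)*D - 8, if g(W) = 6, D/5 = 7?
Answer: 202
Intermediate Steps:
D = 35 (D = 5*7 = 35)
g(-2)*D - 8 = 6*35 - 8 = 210 - 8 = 202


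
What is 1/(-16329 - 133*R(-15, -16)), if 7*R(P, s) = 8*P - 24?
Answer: -1/13593 ≈ -7.3567e-5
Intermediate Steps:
R(P, s) = -24/7 + 8*P/7 (R(P, s) = (8*P - 24)/7 = (-24 + 8*P)/7 = -24/7 + 8*P/7)
1/(-16329 - 133*R(-15, -16)) = 1/(-16329 - 133*(-24/7 + (8/7)*(-15))) = 1/(-16329 - 133*(-24/7 - 120/7)) = 1/(-16329 - 133*(-144/7)) = 1/(-16329 + 2736) = 1/(-13593) = -1/13593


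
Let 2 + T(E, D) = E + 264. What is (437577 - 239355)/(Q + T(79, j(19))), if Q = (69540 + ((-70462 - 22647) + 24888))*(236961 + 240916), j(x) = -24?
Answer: 99111/315160052 ≈ 0.00031448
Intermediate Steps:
T(E, D) = 262 + E (T(E, D) = -2 + (E + 264) = -2 + (264 + E) = 262 + E)
Q = 630319763 (Q = (69540 + (-93109 + 24888))*477877 = (69540 - 68221)*477877 = 1319*477877 = 630319763)
(437577 - 239355)/(Q + T(79, j(19))) = (437577 - 239355)/(630319763 + (262 + 79)) = 198222/(630319763 + 341) = 198222/630320104 = 198222*(1/630320104) = 99111/315160052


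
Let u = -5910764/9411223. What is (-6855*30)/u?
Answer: 967709004975/2955382 ≈ 3.2744e+5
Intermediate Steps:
u = -5910764/9411223 (u = -5910764*1/9411223 = -5910764/9411223 ≈ -0.62805)
(-6855*30)/u = (-6855*30)/(-5910764/9411223) = -205650*(-9411223/5910764) = 967709004975/2955382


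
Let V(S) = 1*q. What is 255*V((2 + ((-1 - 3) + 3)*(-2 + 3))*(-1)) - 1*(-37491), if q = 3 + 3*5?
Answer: 42081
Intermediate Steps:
q = 18 (q = 3 + 15 = 18)
V(S) = 18 (V(S) = 1*18 = 18)
255*V((2 + ((-1 - 3) + 3)*(-2 + 3))*(-1)) - 1*(-37491) = 255*18 - 1*(-37491) = 4590 + 37491 = 42081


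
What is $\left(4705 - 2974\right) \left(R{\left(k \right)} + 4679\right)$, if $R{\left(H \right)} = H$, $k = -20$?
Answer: $8064729$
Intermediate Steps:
$\left(4705 - 2974\right) \left(R{\left(k \right)} + 4679\right) = \left(4705 - 2974\right) \left(-20 + 4679\right) = 1731 \cdot 4659 = 8064729$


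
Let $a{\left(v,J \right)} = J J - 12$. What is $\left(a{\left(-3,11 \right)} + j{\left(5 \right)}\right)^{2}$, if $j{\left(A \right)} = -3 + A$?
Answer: $12321$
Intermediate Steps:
$a{\left(v,J \right)} = -12 + J^{2}$ ($a{\left(v,J \right)} = J^{2} - 12 = -12 + J^{2}$)
$\left(a{\left(-3,11 \right)} + j{\left(5 \right)}\right)^{2} = \left(\left(-12 + 11^{2}\right) + \left(-3 + 5\right)\right)^{2} = \left(\left(-12 + 121\right) + 2\right)^{2} = \left(109 + 2\right)^{2} = 111^{2} = 12321$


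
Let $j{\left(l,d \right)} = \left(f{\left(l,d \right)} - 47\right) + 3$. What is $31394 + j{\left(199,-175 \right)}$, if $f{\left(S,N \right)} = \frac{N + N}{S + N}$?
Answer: $\frac{376025}{12} \approx 31335.0$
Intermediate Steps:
$f{\left(S,N \right)} = \frac{2 N}{N + S}$
$j{\left(l,d \right)} = -44 + \frac{2 d}{d + l}$ ($j{\left(l,d \right)} = \left(\frac{2 d}{d + l} - 47\right) + 3 = \left(-47 + \frac{2 d}{d + l}\right) + 3 = -44 + \frac{2 d}{d + l}$)
$31394 + j{\left(199,-175 \right)} = 31394 + \frac{2 \left(\left(-22\right) 199 - -3675\right)}{-175 + 199} = 31394 + \frac{2 \left(-4378 + 3675\right)}{24} = 31394 + 2 \cdot \frac{1}{24} \left(-703\right) = 31394 - \frac{703}{12} = \frac{376025}{12}$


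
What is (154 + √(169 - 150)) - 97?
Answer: 57 + √19 ≈ 61.359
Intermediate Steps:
(154 + √(169 - 150)) - 97 = (154 + √19) - 97 = 57 + √19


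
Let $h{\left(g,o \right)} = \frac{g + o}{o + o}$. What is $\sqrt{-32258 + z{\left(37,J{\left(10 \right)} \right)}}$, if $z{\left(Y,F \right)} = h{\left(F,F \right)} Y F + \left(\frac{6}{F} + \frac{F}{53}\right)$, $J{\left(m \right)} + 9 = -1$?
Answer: $\frac{i \sqrt{2291356685}}{265} \approx 180.63 i$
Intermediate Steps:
$J{\left(m \right)} = -10$ ($J{\left(m \right)} = -9 - 1 = -10$)
$h{\left(g,o \right)} = \frac{g + o}{2 o}$
$z{\left(Y,F \right)} = \frac{6}{F} + \frac{F}{53} + F Y$ ($z{\left(Y,F \right)} = \frac{F + F}{2 F} Y F + \left(\frac{6}{F} + \frac{F}{53}\right) = \frac{2 F}{2 F} Y F + \left(\frac{6}{F} + F \frac{1}{53}\right) = 1 Y F + \left(\frac{6}{F} + \frac{F}{53}\right) = Y F + \left(\frac{6}{F} + \frac{F}{53}\right) = F Y + \left(\frac{6}{F} + \frac{F}{53}\right) = \frac{6}{F} + \frac{F}{53} + F Y$)
$\sqrt{-32258 + z{\left(37,J{\left(10 \right)} \right)}} = \sqrt{-32258 + \left(\frac{6}{-10} + \frac{1}{53} \left(-10\right) - 370\right)} = \sqrt{-32258 - \frac{98259}{265}} = \sqrt{- \frac{8646629}{265}} = \frac{i \sqrt{2291356685}}{265}$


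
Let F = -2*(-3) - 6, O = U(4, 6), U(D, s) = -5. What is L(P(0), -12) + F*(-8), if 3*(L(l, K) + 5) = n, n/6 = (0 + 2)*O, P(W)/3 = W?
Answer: -25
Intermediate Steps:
P(W) = 3*W
O = -5
F = 0 (F = 6 - 6 = 0)
n = -60 (n = 6*((0 + 2)*(-5)) = 6*(2*(-5)) = 6*(-10) = -60)
L(l, K) = -25 (L(l, K) = -5 + (⅓)*(-60) = -5 - 20 = -25)
L(P(0), -12) + F*(-8) = -25 + 0*(-8) = -25 + 0 = -25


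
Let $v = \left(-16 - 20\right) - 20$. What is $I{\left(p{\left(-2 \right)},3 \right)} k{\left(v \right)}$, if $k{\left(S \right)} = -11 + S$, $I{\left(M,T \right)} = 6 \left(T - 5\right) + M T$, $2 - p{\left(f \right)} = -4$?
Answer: $-402$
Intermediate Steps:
$p{\left(f \right)} = 6$ ($p{\left(f \right)} = 2 - -4 = 2 + 4 = 6$)
$I{\left(M,T \right)} = -30 + 6 T + M T$ ($I{\left(M,T \right)} = 6 \left(-5 + T\right) + M T = \left(-30 + 6 T\right) + M T = -30 + 6 T + M T$)
$v = -56$ ($v = -36 - 20 = -56$)
$I{\left(p{\left(-2 \right)},3 \right)} k{\left(v \right)} = \left(-30 + 6 \cdot 3 + 6 \cdot 3\right) \left(-11 - 56\right) = \left(-30 + 18 + 18\right) \left(-67\right) = 6 \left(-67\right) = -402$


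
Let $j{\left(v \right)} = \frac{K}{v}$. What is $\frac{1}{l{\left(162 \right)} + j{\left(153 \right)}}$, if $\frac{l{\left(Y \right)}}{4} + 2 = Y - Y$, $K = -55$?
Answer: $- \frac{153}{1279} \approx -0.11962$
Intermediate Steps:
$l{\left(Y \right)} = -8$ ($l{\left(Y \right)} = -8 + 4 \left(Y - Y\right) = -8 + 4 \cdot 0 = -8 + 0 = -8$)
$j{\left(v \right)} = - \frac{55}{v}$
$\frac{1}{l{\left(162 \right)} + j{\left(153 \right)}} = \frac{1}{-8 - \frac{55}{153}} = \frac{1}{- \frac{1279}{153}} = - \frac{153}{1279}$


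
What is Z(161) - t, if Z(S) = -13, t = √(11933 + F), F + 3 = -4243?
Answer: -13 - √7687 ≈ -100.68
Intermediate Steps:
F = -4246 (F = -3 - 4243 = -4246)
t = √7687 (t = √(11933 - 4246) = √7687 ≈ 87.676)
Z(161) - t = -13 - √7687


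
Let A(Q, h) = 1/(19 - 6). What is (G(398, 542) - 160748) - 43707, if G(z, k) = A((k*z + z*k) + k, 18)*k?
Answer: -2657373/13 ≈ -2.0441e+5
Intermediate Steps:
A(Q, h) = 1/13
G(z, k) = k/13
(G(398, 542) - 160748) - 43707 = ((1/13)*542 - 160748) - 43707 = (542/13 - 160748) - 43707 = -2089182/13 - 43707 = -2657373/13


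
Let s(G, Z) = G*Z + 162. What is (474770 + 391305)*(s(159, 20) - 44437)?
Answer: -35591352125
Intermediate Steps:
s(G, Z) = 162 + G*Z
(474770 + 391305)*(s(159, 20) - 44437) = (474770 + 391305)*((162 + 159*20) - 44437) = 866075*((162 + 3180) - 44437) = 866075*(3342 - 44437) = 866075*(-41095) = -35591352125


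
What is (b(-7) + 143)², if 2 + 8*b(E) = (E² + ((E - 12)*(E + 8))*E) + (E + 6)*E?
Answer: 1771561/64 ≈ 27681.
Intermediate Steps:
b(E) = -¼ + E²/8 + E*(6 + E)/8 + E*(-12 + E)*(8 + E)/8 (b(E) = -¼ + ((E² + ((E - 12)*(E + 8))*E) + (E + 6)*E)/8 = -¼ + ((E² + ((-12 + E)*(8 + E))*E) + (6 + E)*E)/8 = -¼ + ((E² + E*(-12 + E)*(8 + E)) + E*(6 + E))/8 = -¼ + (E² + E*(6 + E) + E*(-12 + E)*(8 + E))/8 = -¼ + (E²/8 + E*(6 + E)/8 + E*(-12 + E)*(8 + E)/8) = -¼ + E²/8 + E*(6 + E)/8 + E*(-12 + E)*(8 + E)/8)
(b(-7) + 143)² = ((-¼ - 45/4*(-7) - ¼*(-7)² + (⅛)*(-7)³) + 143)² = ((-¼ + 315/4 - ¼*49 + (⅛)*(-343)) + 143)² = ((-¼ + 315/4 - 49/4 - 343/8) + 143)² = (187/8 + 143)² = (1331/8)² = 1771561/64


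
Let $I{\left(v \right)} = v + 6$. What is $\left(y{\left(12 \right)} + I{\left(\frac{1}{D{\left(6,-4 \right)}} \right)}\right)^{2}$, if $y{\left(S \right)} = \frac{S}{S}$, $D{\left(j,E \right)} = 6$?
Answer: $\frac{1849}{36} \approx 51.361$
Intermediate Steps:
$y{\left(S \right)} = 1$
$I{\left(v \right)} = 6 + v$
$\left(y{\left(12 \right)} + I{\left(\frac{1}{D{\left(6,-4 \right)}} \right)}\right)^{2} = \left(1 + \left(6 + \frac{1}{6}\right)\right)^{2} = \left(1 + \frac{37}{6}\right)^{2} = \left(\frac{43}{6}\right)^{2} = \frac{1849}{36}$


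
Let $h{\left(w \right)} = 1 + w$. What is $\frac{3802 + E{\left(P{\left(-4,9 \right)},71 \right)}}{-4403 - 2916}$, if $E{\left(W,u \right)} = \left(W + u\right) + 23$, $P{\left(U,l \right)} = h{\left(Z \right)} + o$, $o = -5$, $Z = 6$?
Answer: $- \frac{3898}{7319} \approx -0.53259$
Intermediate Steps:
$P{\left(U,l \right)} = 2$ ($P{\left(U,l \right)} = \left(1 + 6\right) - 5 = 7 - 5 = 2$)
$E{\left(W,u \right)} = 23 + W + u$
$\frac{3802 + E{\left(P{\left(-4,9 \right)},71 \right)}}{-4403 - 2916} = \frac{3802 + \left(23 + 2 + 71\right)}{-4403 - 2916} = \frac{3802 + 96}{-7319} = 3898 \left(- \frac{1}{7319}\right) = - \frac{3898}{7319}$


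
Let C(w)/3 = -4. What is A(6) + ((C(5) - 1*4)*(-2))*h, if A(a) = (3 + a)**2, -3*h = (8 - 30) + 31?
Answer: -15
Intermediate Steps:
C(w) = -12 (C(w) = 3*(-4) = -12)
h = -3 (h = -((8 - 30) + 31)/3 = -(-22 + 31)/3 = -1/3*9 = -3)
A(6) + ((C(5) - 1*4)*(-2))*h = (3 + 6)**2 + ((-12 - 1*4)*(-2))*(-3) = 9**2 + ((-12 - 4)*(-2))*(-3) = 81 - 16*(-2)*(-3) = 81 + 32*(-3) = 81 - 96 = -15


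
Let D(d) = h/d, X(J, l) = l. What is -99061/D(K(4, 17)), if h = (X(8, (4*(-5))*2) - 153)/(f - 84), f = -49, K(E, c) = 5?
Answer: -65875565/193 ≈ -3.4132e+5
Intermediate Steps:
h = 193/133 (h = ((4*(-5))*2 - 153)/(-49 - 84) = (-20*2 - 153)/(-133) = (-40 - 153)*(-1/133) = -193*(-1/133) = 193/133 ≈ 1.4511)
D(d) = 193/(133*d)
-99061/D(K(4, 17)) = -99061/((193/133)/5) = -99061/((193/133)*(⅕)) = -99061/193/665 = -99061*665/193 = -65875565/193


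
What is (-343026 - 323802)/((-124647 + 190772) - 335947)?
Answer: 333414/134911 ≈ 2.4714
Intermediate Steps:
(-343026 - 323802)/((-124647 + 190772) - 335947) = -666828/(66125 - 335947) = -666828/(-269822) = -666828*(-1/269822) = 333414/134911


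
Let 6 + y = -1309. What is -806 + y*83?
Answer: -109951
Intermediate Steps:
y = -1315 (y = -6 - 1309 = -1315)
-806 + y*83 = -806 - 1315*83 = -806 - 109145 = -109951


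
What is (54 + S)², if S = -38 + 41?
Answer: 3249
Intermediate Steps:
S = 3
(54 + S)² = (54 + 3)² = 57² = 3249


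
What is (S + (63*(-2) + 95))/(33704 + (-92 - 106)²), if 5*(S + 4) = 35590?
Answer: 7083/72908 ≈ 0.097150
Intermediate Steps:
S = 7114 (S = -4 + (⅕)*35590 = -4 + 7118 = 7114)
(S + (63*(-2) + 95))/(33704 + (-92 - 106)²) = (7114 + (63*(-2) + 95))/(33704 + (-92 - 106)²) = (7114 + (-126 + 95))/(33704 + (-198)²) = (7114 - 31)/(33704 + 39204) = 7083/72908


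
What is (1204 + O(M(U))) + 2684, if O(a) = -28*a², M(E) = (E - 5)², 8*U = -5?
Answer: -24723063/1024 ≈ -24144.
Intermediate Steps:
U = -5/8 (U = (⅛)*(-5) = -5/8 ≈ -0.62500)
M(E) = (-5 + E)²
O(a) = -28*a²
(1204 + O(M(U))) + 2684 = (1204 - 28*(-5 - 5/8)⁴) + 2684 = (1204 - 28*((-45/8)²)²) + 2684 = (1204 - 28*(2025/64)²) + 2684 = (1204 - 28*4100625/4096) + 2684 = (1204 - 28704375/1024) + 2684 = -27471479/1024 + 2684 = -24723063/1024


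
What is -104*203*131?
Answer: -2765672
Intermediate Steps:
-104*203*131 = -21112*131 = -2765672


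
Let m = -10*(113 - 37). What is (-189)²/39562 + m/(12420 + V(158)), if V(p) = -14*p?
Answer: 20910803/25240556 ≈ 0.82846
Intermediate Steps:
m = -760 (m = -10*76 = -760)
(-189)²/39562 + m/(12420 + V(158)) = (-189)²/39562 - 760/(12420 - 14*158) = 35721*(1/39562) - 760/(12420 - 2212) = 35721/39562 - 760/10208 = 35721/39562 - 760*1/10208 = 35721/39562 - 95/1276 = 20910803/25240556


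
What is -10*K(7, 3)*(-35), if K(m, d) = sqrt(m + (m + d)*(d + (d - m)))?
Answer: 350*I*sqrt(3) ≈ 606.22*I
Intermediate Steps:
K(m, d) = sqrt(m + (d + m)*(-m + 2*d))
-10*K(7, 3)*(-35) = -10*sqrt(7 - 1*7**2 + 2*3**2 + 3*7)*(-35) = -10*sqrt(7 - 1*49 + 2*9 + 21)*(-35) = -10*sqrt(7 - 49 + 18 + 21)*(-35) = -10*I*sqrt(3)*(-35) = 350*I*sqrt(3)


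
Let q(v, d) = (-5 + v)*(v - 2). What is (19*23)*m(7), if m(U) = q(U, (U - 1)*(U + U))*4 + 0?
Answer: 17480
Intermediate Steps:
q(v, d) = (-5 + v)*(-2 + v)
m(U) = 40 - 28*U + 4*U**2 (m(U) = (10 + U**2 - 7*U)*4 + 0 = (40 - 28*U + 4*U**2) + 0 = 40 - 28*U + 4*U**2)
(19*23)*m(7) = (19*23)*(40 - 28*7 + 4*7**2) = 437*(40 - 196 + 4*49) = 437*(40 - 196 + 196) = 437*40 = 17480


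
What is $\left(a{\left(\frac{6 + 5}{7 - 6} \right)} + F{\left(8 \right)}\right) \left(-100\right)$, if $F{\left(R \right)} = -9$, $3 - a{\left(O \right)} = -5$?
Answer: $100$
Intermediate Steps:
$a{\left(O \right)} = 8$ ($a{\left(O \right)} = 3 - -5 = 3 + 5 = 8$)
$\left(a{\left(\frac{6 + 5}{7 - 6} \right)} + F{\left(8 \right)}\right) \left(-100\right) = \left(8 - 9\right) \left(-100\right) = \left(-1\right) \left(-100\right) = 100$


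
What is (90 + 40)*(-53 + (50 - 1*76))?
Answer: -10270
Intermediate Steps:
(90 + 40)*(-53 + (50 - 1*76)) = 130*(-53 + (50 - 76)) = 130*(-53 - 26) = 130*(-79) = -10270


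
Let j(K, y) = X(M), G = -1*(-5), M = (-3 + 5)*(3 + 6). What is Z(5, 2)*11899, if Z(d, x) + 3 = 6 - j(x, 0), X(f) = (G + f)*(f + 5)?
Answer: -6258874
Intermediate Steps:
M = 18 (M = 2*9 = 18)
G = 5
X(f) = (5 + f)² (X(f) = (5 + f)*(f + 5) = (5 + f)*(5 + f) = (5 + f)²)
j(K, y) = 529 (j(K, y) = 25 + 18² + 10*18 = 25 + 324 + 180 = 529)
Z(d, x) = -526 (Z(d, x) = -3 + (6 - 1*529) = -3 + (6 - 529) = -3 - 523 = -526)
Z(5, 2)*11899 = -526*11899 = -6258874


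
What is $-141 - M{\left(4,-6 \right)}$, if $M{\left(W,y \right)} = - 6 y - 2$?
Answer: $-175$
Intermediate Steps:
$M{\left(W,y \right)} = -2 - 6 y$
$-141 - M{\left(4,-6 \right)} = -141 - \left(-2 - -36\right) = -141 - \left(-2 + 36\right) = -141 - 34 = -175$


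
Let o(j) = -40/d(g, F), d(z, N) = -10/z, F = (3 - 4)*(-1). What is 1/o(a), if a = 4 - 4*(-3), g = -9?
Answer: -1/36 ≈ -0.027778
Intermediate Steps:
F = 1 (F = -1*(-1) = 1)
a = 16 (a = 4 + 12 = 16)
o(j) = -36 (o(j) = -40/((-10/(-9))) = -40/((-10*(-1/9))) = -40/10/9 = -40*9/10 = -36)
1/o(a) = 1/(-36) = -1/36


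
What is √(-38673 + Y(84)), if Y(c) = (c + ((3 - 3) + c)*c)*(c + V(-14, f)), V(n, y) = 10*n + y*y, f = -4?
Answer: I*√324273 ≈ 569.45*I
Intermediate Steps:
V(n, y) = y² + 10*n (V(n, y) = 10*n + y² = y² + 10*n)
Y(c) = (-124 + c)*(c + c²) (Y(c) = (c + ((3 - 3) + c)*c)*(c + ((-4)² + 10*(-14))) = (c + (0 + c)*c)*(c + (16 - 140)) = (c + c*c)*(c - 124) = (c + c²)*(-124 + c) = (-124 + c)*(c + c²))
√(-38673 + Y(84)) = √(-38673 + 84*(-124 + 84² - 123*84)) = √(-38673 + 84*(-124 + 7056 - 10332)) = √(-38673 + 84*(-3400)) = √(-38673 - 285600) = √(-324273) = I*√324273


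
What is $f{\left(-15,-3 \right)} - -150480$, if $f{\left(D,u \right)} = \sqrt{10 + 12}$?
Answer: $150480 + \sqrt{22} \approx 1.5048 \cdot 10^{5}$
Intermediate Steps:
$f{\left(D,u \right)} = \sqrt{22}$
$f{\left(-15,-3 \right)} - -150480 = \sqrt{22} - -150480 = \sqrt{22} + 150480 = 150480 + \sqrt{22}$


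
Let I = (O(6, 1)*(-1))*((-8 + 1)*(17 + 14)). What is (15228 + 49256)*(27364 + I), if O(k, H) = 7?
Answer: 1862491372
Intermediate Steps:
I = 1519 (I = (7*(-1))*((-8 + 1)*(17 + 14)) = -(-49)*31 = -7*(-217) = 1519)
(15228 + 49256)*(27364 + I) = (15228 + 49256)*(27364 + 1519) = 64484*28883 = 1862491372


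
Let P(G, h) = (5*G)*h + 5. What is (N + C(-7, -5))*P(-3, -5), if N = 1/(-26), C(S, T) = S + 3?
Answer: -4200/13 ≈ -323.08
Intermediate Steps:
C(S, T) = 3 + S
P(G, h) = 5 + 5*G*h (P(G, h) = 5*G*h + 5 = 5 + 5*G*h)
N = -1/26 ≈ -0.038462
(N + C(-7, -5))*P(-3, -5) = (-1/26 + (3 - 7))*(5 + 5*(-3)*(-5)) = (-1/26 - 4)*(5 + 75) = -105/26*80 = -4200/13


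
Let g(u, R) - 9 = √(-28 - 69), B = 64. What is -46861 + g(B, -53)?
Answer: -46852 + I*√97 ≈ -46852.0 + 9.8489*I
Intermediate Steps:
g(u, R) = 9 + I*√97 (g(u, R) = 9 + √(-28 - 69) = 9 + √(-97) = 9 + I*√97)
-46861 + g(B, -53) = -46861 + (9 + I*√97) = -46852 + I*√97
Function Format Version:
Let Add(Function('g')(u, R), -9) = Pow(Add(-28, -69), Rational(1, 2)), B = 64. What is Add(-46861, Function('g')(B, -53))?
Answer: Add(-46852, Mul(I, Pow(97, Rational(1, 2)))) ≈ Add(-46852., Mul(9.8489, I))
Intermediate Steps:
Function('g')(u, R) = Add(9, Mul(I, Pow(97, Rational(1, 2)))) (Function('g')(u, R) = Add(9, Pow(Add(-28, -69), Rational(1, 2))) = Add(9, Pow(-97, Rational(1, 2))) = Add(9, Mul(I, Pow(97, Rational(1, 2)))))
Add(-46861, Function('g')(B, -53)) = Add(-46861, Add(9, Mul(I, Pow(97, Rational(1, 2))))) = Add(-46852, Mul(I, Pow(97, Rational(1, 2))))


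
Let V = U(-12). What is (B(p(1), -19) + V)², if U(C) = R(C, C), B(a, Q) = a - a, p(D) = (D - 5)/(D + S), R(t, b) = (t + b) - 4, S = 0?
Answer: 784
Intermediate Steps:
R(t, b) = -4 + b + t (R(t, b) = (b + t) - 4 = -4 + b + t)
p(D) = (-5 + D)/D (p(D) = (D - 5)/(D + 0) = (-5 + D)/D)
B(a, Q) = 0
U(C) = -4 + 2*C (U(C) = -4 + C + C = -4 + 2*C)
V = -28 (V = -4 + 2*(-12) = -4 - 24 = -28)
(B(p(1), -19) + V)² = (0 - 28)² = (-28)² = 784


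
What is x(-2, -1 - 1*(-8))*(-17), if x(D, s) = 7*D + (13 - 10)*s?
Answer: -119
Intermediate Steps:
x(D, s) = 3*s + 7*D (x(D, s) = 7*D + 3*s = 3*s + 7*D)
x(-2, -1 - 1*(-8))*(-17) = (3*(-1 - 1*(-8)) + 7*(-2))*(-17) = (3*(-1 + 8) - 14)*(-17) = (3*7 - 14)*(-17) = (21 - 14)*(-17) = 7*(-17) = -119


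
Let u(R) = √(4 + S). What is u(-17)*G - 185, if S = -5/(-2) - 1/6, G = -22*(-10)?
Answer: -185 + 220*√57/3 ≈ 368.65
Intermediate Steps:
G = 220
S = 7/3 (S = -5*(-½) - 1*⅙ = 5/2 - ⅙ = 7/3 ≈ 2.3333)
u(R) = √57/3 (u(R) = √(4 + 7/3) = √(19/3) = √57/3)
u(-17)*G - 185 = (√57/3)*220 - 185 = 220*√57/3 - 185 = -185 + 220*√57/3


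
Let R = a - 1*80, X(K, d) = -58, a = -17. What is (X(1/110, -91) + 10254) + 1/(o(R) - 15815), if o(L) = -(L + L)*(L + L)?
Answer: 544986395/53451 ≈ 10196.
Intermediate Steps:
R = -97 (R = -17 - 1*80 = -17 - 80 = -97)
o(L) = -4*L² (o(L) = -2*L*2*L = -4*L²)
(X(1/110, -91) + 10254) + 1/(o(R) - 15815) = (-58 + 10254) + 1/(-4*(-97)² - 15815) = 10196 + 1/(-4*9409 - 15815) = 10196 + 1/(-37636 - 15815) = 10196 + 1/(-53451) = 10196 - 1/53451 = 544986395/53451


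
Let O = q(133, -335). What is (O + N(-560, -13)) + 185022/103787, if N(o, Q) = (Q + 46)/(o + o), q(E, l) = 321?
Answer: 37517301909/116241440 ≈ 322.75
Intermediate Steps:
N(o, Q) = (46 + Q)/(2*o) (N(o, Q) = (46 + Q)/((2*o)) = (46 + Q)*(1/(2*o)) = (46 + Q)/(2*o))
O = 321
(O + N(-560, -13)) + 185022/103787 = (321 + (½)*(46 - 13)/(-560)) + 185022/103787 = (321 + (½)*(-1/560)*33) + 185022*(1/103787) = (321 - 33/1120) + 185022/103787 = 359487/1120 + 185022/103787 = 37517301909/116241440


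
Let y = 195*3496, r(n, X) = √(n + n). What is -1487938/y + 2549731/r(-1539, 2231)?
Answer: -743969/340860 - 2549731*I*√38/342 ≈ -2.1826 - 45958.0*I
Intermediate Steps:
r(n, X) = √2*√n (r(n, X) = √(2*n) = √2*√n)
y = 681720
-1487938/y + 2549731/r(-1539, 2231) = -1487938/681720 + 2549731/((√2*√(-1539))) = -1487938*1/681720 + 2549731/((√2*(9*I*√19))) = -743969/340860 + 2549731/((9*I*√38)) = -743969/340860 + 2549731*(-I*√38/342) = -743969/340860 - 2549731*I*√38/342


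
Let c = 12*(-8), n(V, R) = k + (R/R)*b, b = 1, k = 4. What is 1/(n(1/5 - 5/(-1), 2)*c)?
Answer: -1/480 ≈ -0.0020833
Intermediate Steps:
n(V, R) = 5 (n(V, R) = 4 + (R/R)*1 = 4 + 1*1 = 4 + 1 = 5)
c = -96
1/(n(1/5 - 5/(-1), 2)*c) = 1/(5*(-96)) = 1/(-480) = -1/480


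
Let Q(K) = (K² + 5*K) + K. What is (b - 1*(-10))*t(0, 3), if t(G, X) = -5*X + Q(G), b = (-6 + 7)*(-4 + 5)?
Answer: -165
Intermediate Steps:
Q(K) = K² + 6*K
b = 1 (b = 1*1 = 1)
t(G, X) = -5*X + G*(6 + G)
(b - 1*(-10))*t(0, 3) = (1 - 1*(-10))*(-5*3 + 0*(6 + 0)) = (1 + 10)*(-15 + 0*6) = 11*(-15 + 0) = 11*(-15) = -165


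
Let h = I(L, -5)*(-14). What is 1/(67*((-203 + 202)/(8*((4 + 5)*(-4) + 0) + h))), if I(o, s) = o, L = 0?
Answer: 288/67 ≈ 4.2985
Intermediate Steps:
h = 0 (h = 0*(-14) = 0)
1/(67*((-203 + 202)/(8*((4 + 5)*(-4) + 0) + h))) = 1/(67*((-203 + 202)/(8*((4 + 5)*(-4) + 0) + 0))) = 1/(67*(-1/(8*(9*(-4) + 0) + 0))) = 1/(67*(-1/(8*(-36 + 0) + 0))) = 1/(67*(-1/(8*(-36) + 0))) = 1/(67*(-1/(-288 + 0))) = 1/(67*(-1/(-288))) = 1/(67*(-1*(-1/288))) = 1/(67*(1/288)) = 1/(67/288) = 288/67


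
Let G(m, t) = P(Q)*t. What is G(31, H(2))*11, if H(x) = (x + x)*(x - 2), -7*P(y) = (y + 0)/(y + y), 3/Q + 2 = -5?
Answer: 0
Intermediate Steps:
Q = -3/7 (Q = 3/(-2 - 5) = 3/(-7) = 3*(-⅐) = -3/7 ≈ -0.42857)
P(y) = -1/14 (P(y) = -(y + 0)/(7*(y + y)) = -y/(7*(2*y)) = -y*1/(2*y)/7 = -⅐*½ = -1/14)
H(x) = 2*x*(-2 + x) (H(x) = (2*x)*(-2 + x) = 2*x*(-2 + x))
G(m, t) = -t/14
G(31, H(2))*11 = -2*(-2 + 2)/7*11 = -2*0/7*11 = -1/14*0*11 = 0*11 = 0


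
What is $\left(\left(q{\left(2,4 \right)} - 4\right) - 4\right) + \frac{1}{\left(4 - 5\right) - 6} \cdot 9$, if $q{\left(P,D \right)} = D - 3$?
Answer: $- \frac{58}{7} \approx -8.2857$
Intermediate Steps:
$q{\left(P,D \right)} = -3 + D$
$\left(\left(q{\left(2,4 \right)} - 4\right) - 4\right) + \frac{1}{\left(4 - 5\right) - 6} \cdot 9 = \left(\left(\left(-3 + 4\right) - 4\right) - 4\right) + \frac{1}{\left(4 - 5\right) - 6} \cdot 9 = \left(\left(1 - 4\right) - 4\right) + \frac{1}{\left(4 - 5\right) - 6} \cdot 9 = \left(-3 - 4\right) + \frac{1}{-1 - 6} \cdot 9 = -7 + \frac{1}{-7} \cdot 9 = -7 - \frac{9}{7} = - \frac{58}{7}$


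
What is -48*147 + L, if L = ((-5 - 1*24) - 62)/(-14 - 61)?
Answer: -529109/75 ≈ -7054.8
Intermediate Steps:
L = 91/75 (L = ((-5 - 24) - 62)/(-75) = (-29 - 62)*(-1/75) = -91*(-1/75) = 91/75 ≈ 1.2133)
-48*147 + L = -48*147 + 91/75 = -7056 + 91/75 = -529109/75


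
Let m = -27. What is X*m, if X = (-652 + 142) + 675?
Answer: -4455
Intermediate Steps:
X = 165 (X = -510 + 675 = 165)
X*m = 165*(-27) = -4455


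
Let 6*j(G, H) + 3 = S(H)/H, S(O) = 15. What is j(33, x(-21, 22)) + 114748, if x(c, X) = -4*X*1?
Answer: 20195555/176 ≈ 1.1475e+5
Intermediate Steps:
x(c, X) = -4*X
j(G, H) = -½ + 5/(2*H) (j(G, H) = -½ + (15/H)/6 = -½ + 5/(2*H))
j(33, x(-21, 22)) + 114748 = (5 - (-4)*22)/(2*((-4*22))) + 114748 = (½)*(5 - 1*(-88))/(-88) + 114748 = (½)*(-1/88)*(5 + 88) + 114748 = (½)*(-1/88)*93 + 114748 = -93/176 + 114748 = 20195555/176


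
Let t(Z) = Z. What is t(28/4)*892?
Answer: 6244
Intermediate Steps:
t(28/4)*892 = (28/4)*892 = (28*(1/4))*892 = 7*892 = 6244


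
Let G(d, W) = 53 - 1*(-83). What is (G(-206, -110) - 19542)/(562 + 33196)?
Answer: -9703/16879 ≈ -0.57486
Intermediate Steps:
G(d, W) = 136 (G(d, W) = 53 + 83 = 136)
(G(-206, -110) - 19542)/(562 + 33196) = (136 - 19542)/(562 + 33196) = -19406/33758 = -19406*1/33758 = -9703/16879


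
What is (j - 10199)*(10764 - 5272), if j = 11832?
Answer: 8968436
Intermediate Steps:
(j - 10199)*(10764 - 5272) = (11832 - 10199)*(10764 - 5272) = 1633*5492 = 8968436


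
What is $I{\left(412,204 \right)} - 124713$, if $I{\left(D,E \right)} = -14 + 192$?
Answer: $-124535$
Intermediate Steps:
$I{\left(D,E \right)} = 178$
$I{\left(412,204 \right)} - 124713 = 178 - 124713 = -124535$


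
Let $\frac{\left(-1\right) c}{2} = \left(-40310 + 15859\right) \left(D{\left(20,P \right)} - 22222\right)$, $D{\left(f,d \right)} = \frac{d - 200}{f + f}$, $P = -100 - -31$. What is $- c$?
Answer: $\frac{21740582199}{20} \approx 1.087 \cdot 10^{9}$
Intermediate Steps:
$P = -69$ ($P = -100 + 31 = -69$)
$D{\left(f,d \right)} = \frac{-200 + d}{2 f}$
$c = - \frac{21740582199}{20}$ ($c = - 2 \left(-40310 + 15859\right) \left(\frac{-200 - 69}{2 \cdot 20} - 22222\right) = - 2 \left(- 24451 \left(\frac{1}{2} \cdot \frac{1}{20} \left(-269\right) - 22222\right)\right) = - 2 \left(- 24451 \left(- \frac{269}{40} - 22222\right)\right) = - 2 \left(\left(-24451\right) \left(- \frac{889149}{40}\right)\right) = \left(-2\right) \frac{21740582199}{40} = - \frac{21740582199}{20} \approx -1.087 \cdot 10^{9}$)
$- c = \left(-1\right) \left(- \frac{21740582199}{20}\right) = \frac{21740582199}{20}$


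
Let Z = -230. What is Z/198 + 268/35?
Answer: 22507/3465 ≈ 6.4955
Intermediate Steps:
Z/198 + 268/35 = -230/198 + 268/35 = -230*1/198 + 268*(1/35) = -115/99 + 268/35 = 22507/3465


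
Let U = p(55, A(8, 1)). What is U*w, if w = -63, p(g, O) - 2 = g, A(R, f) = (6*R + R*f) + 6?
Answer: -3591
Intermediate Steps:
A(R, f) = 6 + 6*R + R*f
p(g, O) = 2 + g
U = 57 (U = 2 + 55 = 57)
U*w = 57*(-63) = -3591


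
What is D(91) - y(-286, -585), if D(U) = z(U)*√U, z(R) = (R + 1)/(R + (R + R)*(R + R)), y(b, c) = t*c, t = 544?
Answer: 318240 + 92*√91/33215 ≈ 3.1824e+5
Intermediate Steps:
y(b, c) = 544*c
z(R) = (1 + R)/(R + 4*R²) (z(R) = (1 + R)/(R + (2*R)*(2*R)) = (1 + R)/(R + 4*R²))
D(U) = (1 + U)/(√U*(1 + 4*U)) (D(U) = ((1 + U)/(U*(1 + 4*U)))*√U = (1 + U)/(√U*(1 + 4*U)))
D(91) - y(-286, -585) = (1 + 91)/(√91*(1 + 4*91)) - 544*(-585) = (√91/91)*92/(1 + 364) - 1*(-318240) = (√91/91)*92/365 + 318240 = (√91/91)*(1/365)*92 + 318240 = 92*√91/33215 + 318240 = 318240 + 92*√91/33215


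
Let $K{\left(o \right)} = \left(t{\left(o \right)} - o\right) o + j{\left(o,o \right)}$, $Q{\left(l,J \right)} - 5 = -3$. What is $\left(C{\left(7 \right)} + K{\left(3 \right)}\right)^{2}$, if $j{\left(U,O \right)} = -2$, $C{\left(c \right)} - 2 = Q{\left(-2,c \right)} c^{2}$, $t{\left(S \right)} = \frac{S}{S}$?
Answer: $8464$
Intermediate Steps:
$Q{\left(l,J \right)} = 2$ ($Q{\left(l,J \right)} = 5 - 3 = 2$)
$t{\left(S \right)} = 1$
$C{\left(c \right)} = 2 + 2 c^{2}$
$K{\left(o \right)} = -2 + o \left(1 - o\right)$ ($K{\left(o \right)} = \left(1 - o\right) o - 2 = o \left(1 - o\right) - 2 = -2 + o \left(1 - o\right)$)
$\left(C{\left(7 \right)} + K{\left(3 \right)}\right)^{2} = \left(\left(2 + 2 \cdot 7^{2}\right) - 8\right)^{2} = \left(\left(2 + 2 \cdot 49\right) - 8\right)^{2} = \left(\left(2 + 98\right) - 8\right)^{2} = \left(100 - 8\right)^{2} = 92^{2} = 8464$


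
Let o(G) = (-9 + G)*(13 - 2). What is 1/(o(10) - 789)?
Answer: -1/778 ≈ -0.0012853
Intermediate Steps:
o(G) = -99 + 11*G (o(G) = (-9 + G)*11 = -99 + 11*G)
1/(o(10) - 789) = 1/((-99 + 11*10) - 789) = 1/((-99 + 110) - 789) = 1/(11 - 789) = 1/(-778) = -1/778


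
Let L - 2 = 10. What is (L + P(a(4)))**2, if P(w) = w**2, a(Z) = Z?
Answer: 784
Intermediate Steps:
L = 12 (L = 2 + 10 = 12)
(L + P(a(4)))**2 = (12 + 4**2)**2 = (12 + 16)**2 = 28**2 = 784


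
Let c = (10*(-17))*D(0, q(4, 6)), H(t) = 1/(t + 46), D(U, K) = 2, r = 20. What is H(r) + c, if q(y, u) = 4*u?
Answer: -22439/66 ≈ -339.98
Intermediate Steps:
H(t) = 1/(46 + t)
c = -340 (c = (10*(-17))*2 = -170*2 = -340)
H(r) + c = 1/(46 + 20) - 340 = 1/66 - 340 = -22439/66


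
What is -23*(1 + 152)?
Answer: -3519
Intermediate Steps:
-23*(1 + 152) = -23*153 = -3519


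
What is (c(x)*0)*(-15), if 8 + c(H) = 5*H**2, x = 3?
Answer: 0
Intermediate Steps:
c(H) = -8 + 5*H**2
(c(x)*0)*(-15) = ((-8 + 5*3**2)*0)*(-15) = ((-8 + 5*9)*0)*(-15) = ((-8 + 45)*0)*(-15) = (37*0)*(-15) = 0*(-15) = 0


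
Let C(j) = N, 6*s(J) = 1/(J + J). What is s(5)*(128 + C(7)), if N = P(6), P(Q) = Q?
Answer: 67/30 ≈ 2.2333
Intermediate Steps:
N = 6
s(J) = 1/(12*J) (s(J) = 1/(6*(J + J)) = 1/(6*((2*J))) = (1/(2*J))/6 = 1/(12*J))
C(j) = 6
s(5)*(128 + C(7)) = ((1/12)/5)*(128 + 6) = ((1/12)*(⅕))*134 = (1/60)*134 = 67/30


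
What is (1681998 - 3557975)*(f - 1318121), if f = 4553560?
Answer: -6069609148903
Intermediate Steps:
(1681998 - 3557975)*(f - 1318121) = (1681998 - 3557975)*(4553560 - 1318121) = -1875977*3235439 = -6069609148903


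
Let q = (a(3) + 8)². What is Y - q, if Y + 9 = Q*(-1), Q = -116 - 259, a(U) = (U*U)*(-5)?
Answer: -1003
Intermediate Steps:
a(U) = -5*U² (a(U) = U²*(-5) = -5*U²)
Q = -375
q = 1369 (q = (-5*3² + 8)² = (-5*9 + 8)² = (-45 + 8)² = (-37)² = 1369)
Y = 366 (Y = -9 - 375*(-1) = -9 + 375 = 366)
Y - q = 366 - 1*1369 = 366 - 1369 = -1003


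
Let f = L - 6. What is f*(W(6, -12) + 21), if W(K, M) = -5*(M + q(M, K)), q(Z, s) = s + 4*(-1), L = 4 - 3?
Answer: -355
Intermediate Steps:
L = 1
q(Z, s) = -4 + s (q(Z, s) = s - 4 = -4 + s)
f = -5 (f = 1 - 6 = -5)
W(K, M) = 20 - 5*K - 5*M (W(K, M) = -5*(M + (-4 + K)) = -5*(-4 + K + M) = 20 - 5*K - 5*M)
f*(W(6, -12) + 21) = -5*((20 - 5*6 - 5*(-12)) + 21) = -5*((20 - 30 + 60) + 21) = -5*(50 + 21) = -5*71 = -355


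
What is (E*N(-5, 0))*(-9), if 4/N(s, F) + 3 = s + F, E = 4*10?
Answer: 180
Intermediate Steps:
E = 40
N(s, F) = 4/(-3 + F + s) (N(s, F) = 4/(-3 + (s + F)) = 4/(-3 + (F + s)) = 4/(-3 + F + s))
(E*N(-5, 0))*(-9) = (40*(4/(-3 + 0 - 5)))*(-9) = (40*(4/(-8)))*(-9) = (40*(4*(-⅛)))*(-9) = (40*(-½))*(-9) = -20*(-9) = 180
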